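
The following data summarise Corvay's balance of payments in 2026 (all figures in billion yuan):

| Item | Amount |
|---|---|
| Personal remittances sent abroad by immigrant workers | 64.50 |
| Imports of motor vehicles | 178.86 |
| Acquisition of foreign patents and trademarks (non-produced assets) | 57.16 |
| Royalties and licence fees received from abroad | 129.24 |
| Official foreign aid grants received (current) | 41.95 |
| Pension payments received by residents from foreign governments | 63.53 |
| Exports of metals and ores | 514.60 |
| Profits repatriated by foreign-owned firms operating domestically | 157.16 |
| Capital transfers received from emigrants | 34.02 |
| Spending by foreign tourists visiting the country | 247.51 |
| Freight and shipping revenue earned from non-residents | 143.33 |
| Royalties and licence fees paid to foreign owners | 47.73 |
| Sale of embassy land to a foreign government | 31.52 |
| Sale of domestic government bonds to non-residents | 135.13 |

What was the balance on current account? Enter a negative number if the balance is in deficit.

691.91

Goods: 514.60 - 178.86 = 335.74
Services: 247.51 - 47.73 + 129.24 + 143.33 = 472.35
Primary income: -157.16
Secondary income: 63.53 - 64.50 + 41.95 = 40.98
Current account = 335.74 + 472.35 + (-157.16) + 40.98 = 691.91
(Excluded from the current account — capital account: acquisition of foreign patents and trademarks (non-produced assets) 57.16, capital transfers received from emigrants 34.02, sale of embassy land to a foreign government 31.52; financial account: sale of domestic government bonds to non-residents 135.13.)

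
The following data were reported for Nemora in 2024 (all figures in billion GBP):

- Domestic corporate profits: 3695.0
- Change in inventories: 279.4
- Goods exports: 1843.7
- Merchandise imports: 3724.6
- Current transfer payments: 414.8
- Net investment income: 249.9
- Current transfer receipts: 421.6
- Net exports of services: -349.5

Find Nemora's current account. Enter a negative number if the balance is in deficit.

-1973.7

Goods balance = 1843.7 - 3724.6 = -1880.9
Services balance = -349.5
Trade balance (goods + services) = -1880.9 + (-349.5) = -2230.4
Net primary income = 249.9
Net secondary income = 421.6 - 414.8 = 6.8
Current account = -2230.4 + 249.9 + 6.8 = -1973.7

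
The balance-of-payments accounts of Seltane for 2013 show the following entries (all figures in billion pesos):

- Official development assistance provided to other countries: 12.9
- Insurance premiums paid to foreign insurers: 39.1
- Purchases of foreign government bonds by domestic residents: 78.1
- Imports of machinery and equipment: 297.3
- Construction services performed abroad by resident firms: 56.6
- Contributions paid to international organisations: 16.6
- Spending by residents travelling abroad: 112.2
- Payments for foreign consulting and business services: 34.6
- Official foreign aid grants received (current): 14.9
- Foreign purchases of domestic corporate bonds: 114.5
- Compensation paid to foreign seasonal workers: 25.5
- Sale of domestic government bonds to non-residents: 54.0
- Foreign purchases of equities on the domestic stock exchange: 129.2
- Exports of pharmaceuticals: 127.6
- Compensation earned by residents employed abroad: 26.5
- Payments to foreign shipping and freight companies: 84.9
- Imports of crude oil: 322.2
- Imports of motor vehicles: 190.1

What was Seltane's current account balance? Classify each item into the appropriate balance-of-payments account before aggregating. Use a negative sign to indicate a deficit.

Goods: -297.3 - 322.2 - 190.1 + 127.6 = -682.0
Services: -39.1 - 84.9 - 34.6 - 112.2 + 56.6 = -214.2
Primary income: 26.5 - 25.5 = 1.0
Secondary income: -16.6 - 12.9 + 14.9 = -14.6
Current account = (-682.0) + (-214.2) + 1.0 + (-14.6) = -909.8
(Excluded from the current account — financial account: purchases of foreign government bonds by domestic residents 78.1, foreign purchases of domestic corporate bonds 114.5, sale of domestic government bonds to non-residents 54.0, foreign purchases of equities on the domestic stock exchange 129.2.)

-909.8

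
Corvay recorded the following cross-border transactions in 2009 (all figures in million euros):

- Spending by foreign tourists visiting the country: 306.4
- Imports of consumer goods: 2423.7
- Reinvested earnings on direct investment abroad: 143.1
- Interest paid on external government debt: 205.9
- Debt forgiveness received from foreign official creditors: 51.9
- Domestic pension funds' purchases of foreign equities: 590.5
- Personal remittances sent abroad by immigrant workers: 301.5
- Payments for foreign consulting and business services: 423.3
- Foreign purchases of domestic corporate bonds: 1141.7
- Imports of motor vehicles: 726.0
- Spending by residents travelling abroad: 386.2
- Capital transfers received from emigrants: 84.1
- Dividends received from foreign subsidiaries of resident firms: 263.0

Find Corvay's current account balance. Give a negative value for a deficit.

Goods: -2423.7 - 726.0 = -3149.7
Services: -423.3 + 306.4 - 386.2 = -503.1
Primary income: 143.1 + 263.0 - 205.9 = 200.2
Secondary income: -301.5
Current account = (-3149.7) + (-503.1) + 200.2 + (-301.5) = -3754.1
(Excluded from the current account — capital account: debt forgiveness received from foreign official creditors 51.9, capital transfers received from emigrants 84.1; financial account: domestic pension funds' purchases of foreign equities 590.5, foreign purchases of domestic corporate bonds 1141.7.)

-3754.1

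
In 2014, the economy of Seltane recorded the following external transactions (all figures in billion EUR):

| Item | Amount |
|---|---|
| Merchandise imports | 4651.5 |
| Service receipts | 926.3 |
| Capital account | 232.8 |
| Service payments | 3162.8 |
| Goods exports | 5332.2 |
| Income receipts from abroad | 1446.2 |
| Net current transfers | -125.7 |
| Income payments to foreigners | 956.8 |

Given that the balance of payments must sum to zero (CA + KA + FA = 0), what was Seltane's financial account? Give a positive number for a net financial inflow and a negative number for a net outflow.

959.3

Goods balance = 5332.2 - 4651.5 = 680.7
Services balance = 926.3 - 3162.8 = -2236.5
Trade balance (goods + services) = 680.7 + (-2236.5) = -1555.8
Net primary income = 1446.2 - 956.8 = 489.4
Net secondary income = -125.7
Current account = -1555.8 + 489.4 + (-125.7) = -1192.1
Financial account = -(-1192.1 + 232.8) = 959.3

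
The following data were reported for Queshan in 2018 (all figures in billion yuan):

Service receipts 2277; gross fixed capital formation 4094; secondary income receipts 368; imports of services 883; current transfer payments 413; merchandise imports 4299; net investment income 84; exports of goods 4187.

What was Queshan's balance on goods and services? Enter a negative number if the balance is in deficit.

1282

Goods balance = 4187 - 4299 = -112
Services balance = 2277 - 883 = 1394
Trade balance (goods + services) = -112 + 1394 = 1282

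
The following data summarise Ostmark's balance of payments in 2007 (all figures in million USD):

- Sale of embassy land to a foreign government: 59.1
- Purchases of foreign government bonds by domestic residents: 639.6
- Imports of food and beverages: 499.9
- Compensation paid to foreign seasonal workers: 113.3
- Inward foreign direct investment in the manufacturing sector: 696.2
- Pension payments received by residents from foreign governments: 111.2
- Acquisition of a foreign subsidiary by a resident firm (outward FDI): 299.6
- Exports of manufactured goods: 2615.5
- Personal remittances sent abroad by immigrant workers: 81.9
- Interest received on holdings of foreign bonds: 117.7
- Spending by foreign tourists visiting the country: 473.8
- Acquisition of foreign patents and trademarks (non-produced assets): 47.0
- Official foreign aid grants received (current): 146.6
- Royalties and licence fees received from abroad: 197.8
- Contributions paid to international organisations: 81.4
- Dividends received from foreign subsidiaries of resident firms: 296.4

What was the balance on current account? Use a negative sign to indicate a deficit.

Goods: -499.9 + 2615.5 = 2115.6
Services: 473.8 + 197.8 = 671.6
Primary income: 296.4 - 113.3 + 117.7 = 300.8
Secondary income: 146.6 - 81.4 - 81.9 + 111.2 = 94.5
Current account = 2115.6 + 671.6 + 300.8 + 94.5 = 3182.5
(Excluded from the current account — capital account: sale of embassy land to a foreign government 59.1, acquisition of foreign patents and trademarks (non-produced assets) 47.0; financial account: purchases of foreign government bonds by domestic residents 639.6, inward foreign direct investment in the manufacturing sector 696.2, acquisition of a foreign subsidiary by a resident firm (outward FDI) 299.6.)

3182.5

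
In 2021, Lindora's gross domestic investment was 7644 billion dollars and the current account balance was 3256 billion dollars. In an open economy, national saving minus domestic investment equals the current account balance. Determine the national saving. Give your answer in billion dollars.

10900

S - I = CA (net lending to the rest of the world).
S = I + CA = 7644 + 3256 = 10900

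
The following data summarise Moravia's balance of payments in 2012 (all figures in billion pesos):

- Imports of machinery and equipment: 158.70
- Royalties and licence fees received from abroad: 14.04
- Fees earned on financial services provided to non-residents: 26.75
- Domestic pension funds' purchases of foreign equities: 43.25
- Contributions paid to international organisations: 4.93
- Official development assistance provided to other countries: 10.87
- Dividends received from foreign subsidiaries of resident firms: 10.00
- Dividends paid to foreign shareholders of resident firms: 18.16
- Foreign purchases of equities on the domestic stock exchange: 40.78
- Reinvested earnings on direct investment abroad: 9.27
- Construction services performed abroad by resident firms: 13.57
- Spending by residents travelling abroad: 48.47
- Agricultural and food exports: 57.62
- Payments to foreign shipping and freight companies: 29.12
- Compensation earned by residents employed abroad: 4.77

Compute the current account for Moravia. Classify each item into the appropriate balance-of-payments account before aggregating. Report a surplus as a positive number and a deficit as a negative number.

-134.23

Goods: -158.70 + 57.62 = -101.08
Services: 26.75 - 29.12 + 13.57 - 48.47 + 14.04 = -23.23
Primary income: -18.16 + 4.77 + 10.00 + 9.27 = 5.88
Secondary income: -4.93 - 10.87 = -15.80
Current account = (-101.08) + (-23.23) + 5.88 + (-15.80) = -134.23
(Excluded from the current account — financial account: domestic pension funds' purchases of foreign equities 43.25, foreign purchases of equities on the domestic stock exchange 40.78.)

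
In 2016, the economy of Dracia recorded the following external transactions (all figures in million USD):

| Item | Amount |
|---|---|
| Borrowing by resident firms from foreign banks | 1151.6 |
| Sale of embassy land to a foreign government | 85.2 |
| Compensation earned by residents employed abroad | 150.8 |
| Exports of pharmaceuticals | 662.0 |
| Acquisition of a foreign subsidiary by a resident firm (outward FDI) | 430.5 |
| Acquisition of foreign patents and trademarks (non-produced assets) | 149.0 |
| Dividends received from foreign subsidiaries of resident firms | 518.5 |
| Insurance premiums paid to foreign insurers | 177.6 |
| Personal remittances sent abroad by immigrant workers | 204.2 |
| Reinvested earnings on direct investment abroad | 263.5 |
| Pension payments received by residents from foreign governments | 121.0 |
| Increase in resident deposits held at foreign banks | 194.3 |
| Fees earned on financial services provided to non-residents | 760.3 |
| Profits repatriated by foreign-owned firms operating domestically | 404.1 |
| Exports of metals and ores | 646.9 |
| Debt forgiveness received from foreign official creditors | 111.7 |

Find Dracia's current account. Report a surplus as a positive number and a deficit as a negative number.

Goods: 646.9 + 662.0 = 1308.9
Services: -177.6 + 760.3 = 582.7
Primary income: 150.8 - 404.1 + 518.5 + 263.5 = 528.7
Secondary income: 121.0 - 204.2 = -83.2
Current account = 1308.9 + 582.7 + 528.7 + (-83.2) = 2337.1
(Excluded from the current account — financial account: borrowing by resident firms from foreign banks 1151.6, acquisition of a foreign subsidiary by a resident firm (outward FDI) 430.5, increase in resident deposits held at foreign banks 194.3; capital account: sale of embassy land to a foreign government 85.2, acquisition of foreign patents and trademarks (non-produced assets) 149.0, debt forgiveness received from foreign official creditors 111.7.)

2337.1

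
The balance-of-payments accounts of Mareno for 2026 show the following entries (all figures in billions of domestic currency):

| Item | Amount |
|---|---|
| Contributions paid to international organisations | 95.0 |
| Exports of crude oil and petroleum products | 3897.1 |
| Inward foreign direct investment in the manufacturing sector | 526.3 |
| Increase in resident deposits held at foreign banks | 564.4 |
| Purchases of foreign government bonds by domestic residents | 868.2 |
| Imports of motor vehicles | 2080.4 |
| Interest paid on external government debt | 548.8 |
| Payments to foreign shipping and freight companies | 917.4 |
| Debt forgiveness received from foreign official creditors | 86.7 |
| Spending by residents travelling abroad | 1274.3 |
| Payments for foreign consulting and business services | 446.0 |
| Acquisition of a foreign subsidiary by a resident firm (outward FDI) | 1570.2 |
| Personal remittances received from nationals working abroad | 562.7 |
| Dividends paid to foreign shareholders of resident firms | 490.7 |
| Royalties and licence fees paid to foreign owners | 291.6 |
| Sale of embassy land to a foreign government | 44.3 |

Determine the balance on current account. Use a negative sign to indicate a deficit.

Goods: -2080.4 + 3897.1 = 1816.7
Services: -291.6 - 446.0 - 1274.3 - 917.4 = -2929.3
Primary income: -490.7 - 548.8 = -1039.5
Secondary income: -95.0 + 562.7 = 467.7
Current account = 1816.7 + (-2929.3) + (-1039.5) + 467.7 = -1684.4
(Excluded from the current account — financial account: inward foreign direct investment in the manufacturing sector 526.3, increase in resident deposits held at foreign banks 564.4, purchases of foreign government bonds by domestic residents 868.2, acquisition of a foreign subsidiary by a resident firm (outward FDI) 1570.2; capital account: debt forgiveness received from foreign official creditors 86.7, sale of embassy land to a foreign government 44.3.)

-1684.4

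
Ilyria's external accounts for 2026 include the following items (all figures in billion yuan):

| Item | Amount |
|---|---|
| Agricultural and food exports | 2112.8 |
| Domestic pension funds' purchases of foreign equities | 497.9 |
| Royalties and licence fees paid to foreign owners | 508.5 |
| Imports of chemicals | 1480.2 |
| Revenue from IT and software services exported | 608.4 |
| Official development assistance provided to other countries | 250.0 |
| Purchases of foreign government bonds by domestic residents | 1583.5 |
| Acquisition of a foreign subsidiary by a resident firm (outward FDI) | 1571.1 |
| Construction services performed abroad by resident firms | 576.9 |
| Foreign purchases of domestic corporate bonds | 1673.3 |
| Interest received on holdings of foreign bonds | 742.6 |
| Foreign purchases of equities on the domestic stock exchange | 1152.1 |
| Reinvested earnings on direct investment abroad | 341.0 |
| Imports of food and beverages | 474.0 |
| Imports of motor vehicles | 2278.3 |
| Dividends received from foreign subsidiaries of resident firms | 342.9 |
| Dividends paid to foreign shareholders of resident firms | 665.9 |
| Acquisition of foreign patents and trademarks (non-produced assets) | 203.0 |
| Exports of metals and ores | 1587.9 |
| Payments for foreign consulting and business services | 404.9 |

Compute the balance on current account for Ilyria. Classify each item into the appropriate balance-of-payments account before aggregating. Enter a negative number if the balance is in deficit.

Goods: -474.0 - 2278.3 + 2112.8 - 1480.2 + 1587.9 = -531.8
Services: 576.9 - 508.5 - 404.9 + 608.4 = 271.9
Primary income: 342.9 + 341.0 - 665.9 + 742.6 = 760.6
Secondary income: -250.0
Current account = (-531.8) + 271.9 + 760.6 + (-250.0) = 250.7
(Excluded from the current account — financial account: domestic pension funds' purchases of foreign equities 497.9, purchases of foreign government bonds by domestic residents 1583.5, acquisition of a foreign subsidiary by a resident firm (outward FDI) 1571.1, foreign purchases of domestic corporate bonds 1673.3, foreign purchases of equities on the domestic stock exchange 1152.1; capital account: acquisition of foreign patents and trademarks (non-produced assets) 203.0.)

250.7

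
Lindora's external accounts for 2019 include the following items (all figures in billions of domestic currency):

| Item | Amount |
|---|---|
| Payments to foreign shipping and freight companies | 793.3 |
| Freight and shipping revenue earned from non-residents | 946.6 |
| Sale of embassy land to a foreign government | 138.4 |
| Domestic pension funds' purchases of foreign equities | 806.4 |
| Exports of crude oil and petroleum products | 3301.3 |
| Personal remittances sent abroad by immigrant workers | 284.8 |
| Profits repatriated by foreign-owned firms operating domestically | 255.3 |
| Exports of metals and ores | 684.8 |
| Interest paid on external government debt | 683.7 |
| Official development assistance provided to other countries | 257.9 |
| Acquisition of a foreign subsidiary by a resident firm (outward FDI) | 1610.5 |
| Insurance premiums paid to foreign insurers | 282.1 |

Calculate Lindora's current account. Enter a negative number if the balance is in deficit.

Goods: 3301.3 + 684.8 = 3986.1
Services: -282.1 + 946.6 - 793.3 = -128.8
Primary income: -255.3 - 683.7 = -939.0
Secondary income: -284.8 - 257.9 = -542.7
Current account = 3986.1 + (-128.8) + (-939.0) + (-542.7) = 2375.6
(Excluded from the current account — capital account: sale of embassy land to a foreign government 138.4; financial account: domestic pension funds' purchases of foreign equities 806.4, acquisition of a foreign subsidiary by a resident firm (outward FDI) 1610.5.)

2375.6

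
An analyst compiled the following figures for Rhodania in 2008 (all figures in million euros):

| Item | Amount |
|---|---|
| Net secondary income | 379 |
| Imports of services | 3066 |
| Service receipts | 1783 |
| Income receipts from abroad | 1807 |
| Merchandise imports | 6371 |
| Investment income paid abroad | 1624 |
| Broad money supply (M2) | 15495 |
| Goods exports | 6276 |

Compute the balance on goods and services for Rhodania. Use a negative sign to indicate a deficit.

-1378

Goods balance = 6276 - 6371 = -95
Services balance = 1783 - 3066 = -1283
Trade balance (goods + services) = -95 + (-1283) = -1378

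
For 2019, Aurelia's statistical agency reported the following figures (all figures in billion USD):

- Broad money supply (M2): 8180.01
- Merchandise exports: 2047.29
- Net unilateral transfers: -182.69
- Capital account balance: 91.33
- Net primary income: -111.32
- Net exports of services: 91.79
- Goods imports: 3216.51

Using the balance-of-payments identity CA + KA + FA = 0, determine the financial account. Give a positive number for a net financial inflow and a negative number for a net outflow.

1280.11

Goods balance = 2047.29 - 3216.51 = -1169.22
Services balance = 91.79
Trade balance (goods + services) = -1169.22 + 91.79 = -1077.43
Net primary income = -111.32
Net secondary income = -182.69
Current account = -1077.43 + (-111.32) + (-182.69) = -1371.44
Financial account = -(-1371.44 + 91.33) = 1280.11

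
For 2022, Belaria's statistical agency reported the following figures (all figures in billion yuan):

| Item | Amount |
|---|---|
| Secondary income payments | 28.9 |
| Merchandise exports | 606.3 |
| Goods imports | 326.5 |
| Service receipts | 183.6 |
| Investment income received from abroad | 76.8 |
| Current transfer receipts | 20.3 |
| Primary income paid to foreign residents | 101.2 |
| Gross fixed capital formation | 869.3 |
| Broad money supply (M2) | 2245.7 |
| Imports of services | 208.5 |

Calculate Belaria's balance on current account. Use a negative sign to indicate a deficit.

Goods balance = 606.3 - 326.5 = 279.8
Services balance = 183.6 - 208.5 = -24.9
Trade balance (goods + services) = 279.8 + (-24.9) = 254.9
Net primary income = 76.8 - 101.2 = -24.4
Net secondary income = 20.3 - 28.9 = -8.6
Current account = 254.9 + (-24.4) + (-8.6) = 221.9

221.9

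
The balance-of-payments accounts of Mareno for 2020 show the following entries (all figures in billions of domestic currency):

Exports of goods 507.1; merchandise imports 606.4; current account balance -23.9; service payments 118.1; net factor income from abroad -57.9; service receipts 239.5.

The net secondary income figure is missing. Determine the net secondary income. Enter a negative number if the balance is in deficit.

11.9

Current account = goods balance + services balance + net primary income + net secondary income
Sum of the known components = -35.8
Net secondary income = CA - (known components) = -23.9 - (-35.8) = 11.9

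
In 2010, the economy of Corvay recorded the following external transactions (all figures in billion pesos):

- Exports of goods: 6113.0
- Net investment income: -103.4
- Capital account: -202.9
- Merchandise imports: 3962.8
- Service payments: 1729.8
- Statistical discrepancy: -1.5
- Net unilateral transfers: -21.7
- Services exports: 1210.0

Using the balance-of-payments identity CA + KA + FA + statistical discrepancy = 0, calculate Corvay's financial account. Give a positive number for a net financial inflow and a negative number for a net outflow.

-1300.9

Goods balance = 6113.0 - 3962.8 = 2150.2
Services balance = 1210.0 - 1729.8 = -519.8
Trade balance (goods + services) = 2150.2 + (-519.8) = 1630.4
Net primary income = -103.4
Net secondary income = -21.7
Current account = 1630.4 + (-103.4) + (-21.7) = 1505.3
Financial account = -(1505.3 + (-202.9) + (-1.5)) = -1300.9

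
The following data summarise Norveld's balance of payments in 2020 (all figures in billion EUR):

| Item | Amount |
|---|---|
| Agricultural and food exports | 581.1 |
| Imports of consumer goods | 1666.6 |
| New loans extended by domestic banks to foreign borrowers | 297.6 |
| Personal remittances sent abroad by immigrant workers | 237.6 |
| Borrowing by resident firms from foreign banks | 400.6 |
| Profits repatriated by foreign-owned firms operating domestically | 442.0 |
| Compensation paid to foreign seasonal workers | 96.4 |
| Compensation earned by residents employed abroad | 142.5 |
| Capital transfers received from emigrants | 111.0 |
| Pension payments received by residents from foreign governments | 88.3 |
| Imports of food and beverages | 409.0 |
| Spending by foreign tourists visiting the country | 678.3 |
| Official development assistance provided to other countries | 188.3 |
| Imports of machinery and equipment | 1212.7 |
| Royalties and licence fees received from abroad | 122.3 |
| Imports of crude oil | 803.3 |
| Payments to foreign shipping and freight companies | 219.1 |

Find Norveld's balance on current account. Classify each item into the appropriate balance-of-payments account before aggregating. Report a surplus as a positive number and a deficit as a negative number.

Goods: -409.0 - 803.3 - 1666.6 - 1212.7 + 581.1 = -3510.5
Services: 678.3 - 219.1 + 122.3 = 581.5
Primary income: 142.5 - 442.0 - 96.4 = -395.9
Secondary income: -237.6 + 88.3 - 188.3 = -337.6
Current account = (-3510.5) + 581.5 + (-395.9) + (-337.6) = -3662.5
(Excluded from the current account — financial account: new loans extended by domestic banks to foreign borrowers 297.6, borrowing by resident firms from foreign banks 400.6; capital account: capital transfers received from emigrants 111.0.)

-3662.5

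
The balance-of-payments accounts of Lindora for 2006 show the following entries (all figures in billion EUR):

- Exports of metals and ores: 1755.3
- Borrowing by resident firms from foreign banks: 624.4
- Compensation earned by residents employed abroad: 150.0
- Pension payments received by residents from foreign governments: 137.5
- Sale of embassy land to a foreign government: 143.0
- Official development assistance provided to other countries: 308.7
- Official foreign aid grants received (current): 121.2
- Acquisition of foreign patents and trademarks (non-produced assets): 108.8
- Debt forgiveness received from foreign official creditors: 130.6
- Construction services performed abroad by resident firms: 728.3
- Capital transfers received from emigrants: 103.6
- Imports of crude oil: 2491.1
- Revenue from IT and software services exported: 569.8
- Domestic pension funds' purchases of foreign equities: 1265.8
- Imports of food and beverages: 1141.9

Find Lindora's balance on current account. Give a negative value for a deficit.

Goods: -2491.1 + 1755.3 - 1141.9 = -1877.7
Services: 728.3 + 569.8 = 1298.1
Primary income: 150.0
Secondary income: 121.2 - 308.7 + 137.5 = -50.0
Current account = (-1877.7) + 1298.1 + 150.0 + (-50.0) = -479.6
(Excluded from the current account — financial account: borrowing by resident firms from foreign banks 624.4, domestic pension funds' purchases of foreign equities 1265.8; capital account: sale of embassy land to a foreign government 143.0, acquisition of foreign patents and trademarks (non-produced assets) 108.8, debt forgiveness received from foreign official creditors 130.6, capital transfers received from emigrants 103.6.)

-479.6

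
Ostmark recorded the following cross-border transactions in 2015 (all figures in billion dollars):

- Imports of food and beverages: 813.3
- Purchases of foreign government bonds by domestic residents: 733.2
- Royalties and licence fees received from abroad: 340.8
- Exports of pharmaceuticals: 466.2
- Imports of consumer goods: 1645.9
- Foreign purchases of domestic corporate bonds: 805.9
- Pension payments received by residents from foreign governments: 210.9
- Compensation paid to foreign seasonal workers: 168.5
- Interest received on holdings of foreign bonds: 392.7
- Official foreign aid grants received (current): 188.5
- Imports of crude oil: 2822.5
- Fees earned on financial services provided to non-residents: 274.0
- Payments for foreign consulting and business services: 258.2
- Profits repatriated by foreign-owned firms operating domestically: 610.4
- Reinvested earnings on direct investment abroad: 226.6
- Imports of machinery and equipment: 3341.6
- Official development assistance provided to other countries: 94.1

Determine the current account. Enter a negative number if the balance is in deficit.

Goods: 466.2 - 813.3 - 3341.6 - 2822.5 - 1645.9 = -8157.1
Services: -258.2 + 274.0 + 340.8 = 356.6
Primary income: 392.7 + 226.6 - 168.5 - 610.4 = -159.6
Secondary income: -94.1 + 210.9 + 188.5 = 305.3
Current account = (-8157.1) + 356.6 + (-159.6) + 305.3 = -7654.8
(Excluded from the current account — financial account: purchases of foreign government bonds by domestic residents 733.2, foreign purchases of domestic corporate bonds 805.9.)

-7654.8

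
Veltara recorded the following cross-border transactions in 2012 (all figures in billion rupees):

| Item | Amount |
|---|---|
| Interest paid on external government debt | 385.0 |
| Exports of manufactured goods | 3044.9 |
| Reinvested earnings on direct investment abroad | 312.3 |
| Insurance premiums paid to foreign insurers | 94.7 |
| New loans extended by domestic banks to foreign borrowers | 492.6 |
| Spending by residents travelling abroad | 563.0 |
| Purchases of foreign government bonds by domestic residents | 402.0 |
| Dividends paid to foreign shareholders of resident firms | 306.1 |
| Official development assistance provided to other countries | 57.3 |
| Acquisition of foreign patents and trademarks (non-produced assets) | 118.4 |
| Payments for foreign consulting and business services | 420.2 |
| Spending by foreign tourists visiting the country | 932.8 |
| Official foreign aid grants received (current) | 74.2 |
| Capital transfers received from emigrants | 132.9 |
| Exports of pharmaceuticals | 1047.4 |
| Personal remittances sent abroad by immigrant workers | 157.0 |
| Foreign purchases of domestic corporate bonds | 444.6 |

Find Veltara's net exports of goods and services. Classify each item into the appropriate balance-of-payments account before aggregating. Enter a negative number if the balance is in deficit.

Goods: 3044.9 + 1047.4 = 4092.3
Services: -563.0 + 932.8 - 94.7 - 420.2 = -145.1
Trade balance = 4092.3 + (-145.1) = 3947.2
(Excluded from the trade balance — primary income: interest paid on external government debt 385.0, reinvested earnings on direct investment abroad 312.3, dividends paid to foreign shareholders of resident firms 306.1; financial account: new loans extended by domestic banks to foreign borrowers 492.6, purchases of foreign government bonds by domestic residents 402.0, foreign purchases of domestic corporate bonds 444.6; secondary income: official development assistance provided to other countries 57.3, official foreign aid grants received (current) 74.2, personal remittances sent abroad by immigrant workers 157.0; capital account: acquisition of foreign patents and trademarks (non-produced assets) 118.4, capital transfers received from emigrants 132.9.)

3947.2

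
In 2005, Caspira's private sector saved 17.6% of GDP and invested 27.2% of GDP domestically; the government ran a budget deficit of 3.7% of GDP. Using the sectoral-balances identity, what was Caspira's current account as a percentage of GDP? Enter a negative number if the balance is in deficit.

-13.3

By the sectoral-balances identity, CA = (S_private - I) + (T - G).
Private balance = 17.6 - 27.2 = -9.6
Government balance (T - G) = -3.7
CA = -9.6 + (-3.7) = -13.3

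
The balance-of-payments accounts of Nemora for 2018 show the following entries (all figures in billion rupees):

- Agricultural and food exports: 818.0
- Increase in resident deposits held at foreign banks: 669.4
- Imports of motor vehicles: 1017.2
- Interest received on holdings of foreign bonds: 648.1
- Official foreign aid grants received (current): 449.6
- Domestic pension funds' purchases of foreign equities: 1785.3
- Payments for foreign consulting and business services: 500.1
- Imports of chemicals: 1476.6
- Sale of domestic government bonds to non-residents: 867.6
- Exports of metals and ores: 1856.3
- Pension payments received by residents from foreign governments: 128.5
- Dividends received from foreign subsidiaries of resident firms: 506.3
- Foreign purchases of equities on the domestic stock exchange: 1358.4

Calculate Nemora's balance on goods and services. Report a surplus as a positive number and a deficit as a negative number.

-319.6

Goods: 1856.3 - 1017.2 - 1476.6 + 818.0 = 180.5
Services: -500.1
Trade balance = 180.5 + (-500.1) = -319.6
(Excluded from the trade balance — financial account: increase in resident deposits held at foreign banks 669.4, domestic pension funds' purchases of foreign equities 1785.3, sale of domestic government bonds to non-residents 867.6, foreign purchases of equities on the domestic stock exchange 1358.4; primary income: interest received on holdings of foreign bonds 648.1, dividends received from foreign subsidiaries of resident firms 506.3; secondary income: official foreign aid grants received (current) 449.6, pension payments received by residents from foreign governments 128.5.)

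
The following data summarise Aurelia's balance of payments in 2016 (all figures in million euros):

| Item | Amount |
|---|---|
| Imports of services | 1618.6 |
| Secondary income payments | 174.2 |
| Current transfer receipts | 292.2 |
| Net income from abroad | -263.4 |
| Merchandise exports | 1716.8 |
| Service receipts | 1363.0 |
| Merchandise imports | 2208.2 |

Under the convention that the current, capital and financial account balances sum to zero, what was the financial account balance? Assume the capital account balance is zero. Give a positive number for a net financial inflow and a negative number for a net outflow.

Goods balance = 1716.8 - 2208.2 = -491.4
Services balance = 1363.0 - 1618.6 = -255.6
Trade balance (goods + services) = -491.4 + (-255.6) = -747.0
Net primary income = -263.4
Net secondary income = 292.2 - 174.2 = 118.0
Current account = -747.0 + (-263.4) + 118.0 = -892.4
Financial account = -(-892.4) = 892.4

892.4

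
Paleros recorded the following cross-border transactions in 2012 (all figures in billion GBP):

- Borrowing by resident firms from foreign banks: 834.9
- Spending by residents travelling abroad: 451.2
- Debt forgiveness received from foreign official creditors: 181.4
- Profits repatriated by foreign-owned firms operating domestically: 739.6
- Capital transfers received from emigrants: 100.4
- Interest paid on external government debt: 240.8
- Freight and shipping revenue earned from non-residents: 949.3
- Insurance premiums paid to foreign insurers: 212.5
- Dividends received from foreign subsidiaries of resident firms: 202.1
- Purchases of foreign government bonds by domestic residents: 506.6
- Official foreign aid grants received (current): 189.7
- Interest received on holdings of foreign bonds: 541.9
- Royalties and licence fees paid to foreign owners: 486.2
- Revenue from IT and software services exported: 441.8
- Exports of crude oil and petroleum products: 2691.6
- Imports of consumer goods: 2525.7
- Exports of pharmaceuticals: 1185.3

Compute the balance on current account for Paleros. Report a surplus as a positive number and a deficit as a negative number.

Goods: 1185.3 + 2691.6 - 2525.7 = 1351.2
Services: 441.8 - 451.2 + 949.3 - 486.2 - 212.5 = 241.2
Primary income: -240.8 + 202.1 - 739.6 + 541.9 = -236.4
Secondary income: 189.7
Current account = 1351.2 + 241.2 + (-236.4) + 189.7 = 1545.7
(Excluded from the current account — financial account: borrowing by resident firms from foreign banks 834.9, purchases of foreign government bonds by domestic residents 506.6; capital account: debt forgiveness received from foreign official creditors 181.4, capital transfers received from emigrants 100.4.)

1545.7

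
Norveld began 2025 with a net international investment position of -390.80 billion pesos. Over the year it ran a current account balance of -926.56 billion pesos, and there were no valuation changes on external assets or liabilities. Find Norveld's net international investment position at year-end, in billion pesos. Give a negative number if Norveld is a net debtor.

-1317.36

With no valuation effects, change in NIIP = current account = -926.56
End-of-year NIIP = -390.80 + (-926.56) = -1317.36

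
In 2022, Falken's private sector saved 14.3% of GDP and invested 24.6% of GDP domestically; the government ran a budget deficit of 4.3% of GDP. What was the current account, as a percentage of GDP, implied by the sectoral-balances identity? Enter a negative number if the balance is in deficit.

By the sectoral-balances identity, CA = (S_private - I) + (T - G).
Private balance = 14.3 - 24.6 = -10.3
Government balance (T - G) = -4.3
CA = -10.3 + (-4.3) = -14.6

-14.6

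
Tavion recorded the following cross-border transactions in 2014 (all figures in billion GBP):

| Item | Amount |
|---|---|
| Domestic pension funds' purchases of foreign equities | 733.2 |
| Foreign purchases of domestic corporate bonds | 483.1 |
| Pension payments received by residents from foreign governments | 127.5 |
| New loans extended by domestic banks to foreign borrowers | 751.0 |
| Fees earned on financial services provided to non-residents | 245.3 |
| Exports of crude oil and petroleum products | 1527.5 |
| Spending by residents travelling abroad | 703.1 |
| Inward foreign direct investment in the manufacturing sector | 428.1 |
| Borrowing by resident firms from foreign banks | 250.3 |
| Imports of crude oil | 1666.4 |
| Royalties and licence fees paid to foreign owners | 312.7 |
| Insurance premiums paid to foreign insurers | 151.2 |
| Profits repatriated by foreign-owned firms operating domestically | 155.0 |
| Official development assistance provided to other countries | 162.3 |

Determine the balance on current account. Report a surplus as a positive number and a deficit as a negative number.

-1250.4

Goods: 1527.5 - 1666.4 = -138.9
Services: -312.7 - 151.2 - 703.1 + 245.3 = -921.7
Primary income: -155.0
Secondary income: -162.3 + 127.5 = -34.8
Current account = (-138.9) + (-921.7) + (-155.0) + (-34.8) = -1250.4
(Excluded from the current account — financial account: domestic pension funds' purchases of foreign equities 733.2, foreign purchases of domestic corporate bonds 483.1, new loans extended by domestic banks to foreign borrowers 751.0, inward foreign direct investment in the manufacturing sector 428.1, borrowing by resident firms from foreign banks 250.3.)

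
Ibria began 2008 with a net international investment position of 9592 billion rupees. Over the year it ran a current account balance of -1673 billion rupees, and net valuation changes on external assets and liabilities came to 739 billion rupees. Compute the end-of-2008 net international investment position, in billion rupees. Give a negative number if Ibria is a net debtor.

8658

Change in NIIP = current account + net valuation change = -1673 + 739 = -934
End-of-year NIIP = 9592 + (-934) = 8658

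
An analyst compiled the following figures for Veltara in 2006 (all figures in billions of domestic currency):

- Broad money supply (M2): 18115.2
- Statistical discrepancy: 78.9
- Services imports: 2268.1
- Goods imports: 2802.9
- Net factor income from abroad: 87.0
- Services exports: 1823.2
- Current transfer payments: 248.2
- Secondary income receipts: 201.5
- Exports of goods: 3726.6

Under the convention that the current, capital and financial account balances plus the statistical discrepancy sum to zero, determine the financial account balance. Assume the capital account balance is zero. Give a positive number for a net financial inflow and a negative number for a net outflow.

-598.0

Goods balance = 3726.6 - 2802.9 = 923.7
Services balance = 1823.2 - 2268.1 = -444.9
Trade balance (goods + services) = 923.7 + (-444.9) = 478.8
Net primary income = 87.0
Net secondary income = 201.5 - 248.2 = -46.7
Current account = 478.8 + 87.0 + (-46.7) = 519.1
Financial account = -(519.1 + 78.9) = -598.0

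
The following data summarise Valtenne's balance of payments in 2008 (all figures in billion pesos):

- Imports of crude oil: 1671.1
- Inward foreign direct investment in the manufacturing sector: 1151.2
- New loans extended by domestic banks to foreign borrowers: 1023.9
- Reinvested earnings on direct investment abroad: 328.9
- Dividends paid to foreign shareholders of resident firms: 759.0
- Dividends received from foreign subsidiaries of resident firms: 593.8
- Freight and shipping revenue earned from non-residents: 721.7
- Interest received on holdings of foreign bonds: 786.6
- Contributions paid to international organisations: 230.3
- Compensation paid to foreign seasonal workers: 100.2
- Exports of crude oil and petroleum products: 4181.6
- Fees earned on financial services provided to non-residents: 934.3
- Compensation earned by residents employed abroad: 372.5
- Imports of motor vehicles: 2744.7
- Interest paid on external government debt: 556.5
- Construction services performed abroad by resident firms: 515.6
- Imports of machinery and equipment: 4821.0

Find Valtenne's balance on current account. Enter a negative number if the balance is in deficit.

-2447.8

Goods: -2744.7 - 4821.0 + 4181.6 - 1671.1 = -5055.2
Services: 721.7 + 934.3 + 515.6 = 2171.6
Primary income: 786.6 + 328.9 - 100.2 + 372.5 + 593.8 - 759.0 - 556.5 = 666.1
Secondary income: -230.3
Current account = (-5055.2) + 2171.6 + 666.1 + (-230.3) = -2447.8
(Excluded from the current account — financial account: inward foreign direct investment in the manufacturing sector 1151.2, new loans extended by domestic banks to foreign borrowers 1023.9.)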